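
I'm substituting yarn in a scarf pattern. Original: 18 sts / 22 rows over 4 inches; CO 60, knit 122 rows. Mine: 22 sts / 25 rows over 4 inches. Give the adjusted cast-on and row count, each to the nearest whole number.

Stitches: 60 × 22/18 = 73.33 → 73.
Rows: 122 × 25/22 = 138.64 → 139.

Cast on 73 stitches; work 139 rows.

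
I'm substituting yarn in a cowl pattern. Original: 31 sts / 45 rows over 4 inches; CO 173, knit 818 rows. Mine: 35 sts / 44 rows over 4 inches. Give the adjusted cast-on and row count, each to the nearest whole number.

Cast on 195 stitches; work 800 rows.

Stitches: 173 × 35/31 = 195.32 → 195.
Rows: 818 × 44/45 = 799.82 → 800.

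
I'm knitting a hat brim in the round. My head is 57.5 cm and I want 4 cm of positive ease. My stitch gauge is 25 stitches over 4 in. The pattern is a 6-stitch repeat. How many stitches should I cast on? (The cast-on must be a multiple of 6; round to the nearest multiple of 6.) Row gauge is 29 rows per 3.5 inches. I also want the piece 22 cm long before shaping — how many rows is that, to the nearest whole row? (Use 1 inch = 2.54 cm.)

Cast on 150 stitches; work 72 rows.

Finished = 57.5 + 4 = 61.5 cm.
61.5 cm × 1/2.54 = 24.21 inches.
25/4 = 6.25 sts per in; 24.21 × 6.25 = 151.33 sts.
Nearest multiple of 6 → 150.
22 cm = 8.66 inches; × 8.286 = 71.77 → 72 rows.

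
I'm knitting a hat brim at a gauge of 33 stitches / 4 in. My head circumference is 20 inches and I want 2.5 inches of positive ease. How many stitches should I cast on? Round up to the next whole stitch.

Finished = 20 + 2.5 = 22.5 in.
33 / 4 = 8.25 sts per inch.
22.50 × 8.25 = 185.62 sts.
→ 186 sts.

186 stitches.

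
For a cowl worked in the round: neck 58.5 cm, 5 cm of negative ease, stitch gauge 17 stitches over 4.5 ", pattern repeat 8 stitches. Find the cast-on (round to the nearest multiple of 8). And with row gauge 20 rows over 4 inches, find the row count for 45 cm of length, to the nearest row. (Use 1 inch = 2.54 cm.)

Finished = 58.5 − 5 = 53.5 cm.
53.5 cm × 1/2.54 = 21.06 inches.
17/4.5 = 3.778 sts per in; 21.06 × 3.778 = 79.57 sts.
Nearest multiple of 8 → 80.
45 cm = 17.72 inches; × 5 = 88.58 → 89 rows.

Cast on 80 stitches; work 89 rows.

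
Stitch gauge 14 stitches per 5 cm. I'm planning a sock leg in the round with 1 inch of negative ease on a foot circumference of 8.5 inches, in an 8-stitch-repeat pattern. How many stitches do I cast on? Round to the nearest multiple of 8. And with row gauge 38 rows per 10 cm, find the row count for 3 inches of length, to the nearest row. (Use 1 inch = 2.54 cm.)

Cast on 56 stitches; work 29 rows.

Finished = 8.5 − 1 = 7.5 inches.
7.5 inches × 2.54 = 19.05 cm.
14/5 = 2.8 sts per cm; 19.05 × 2.8 = 53.34 sts.
Nearest multiple of 8 → 56.
3 inches = 7.62 cm; × 3.8 = 28.96 → 29 rows.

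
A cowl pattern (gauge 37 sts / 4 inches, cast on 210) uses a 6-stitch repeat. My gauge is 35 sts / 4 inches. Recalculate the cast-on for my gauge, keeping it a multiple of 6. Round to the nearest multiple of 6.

198 stitches.

210 × 35 / 37 = 198.65.
Nearest multiple of 6: 198.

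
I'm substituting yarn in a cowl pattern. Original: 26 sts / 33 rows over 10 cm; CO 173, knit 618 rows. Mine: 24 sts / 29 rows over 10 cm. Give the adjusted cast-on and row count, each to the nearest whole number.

Stitches: 173 × 24/26 = 159.69 → 160.
Rows: 618 × 29/33 = 543.09 → 543.

Cast on 160 stitches; work 543 rows.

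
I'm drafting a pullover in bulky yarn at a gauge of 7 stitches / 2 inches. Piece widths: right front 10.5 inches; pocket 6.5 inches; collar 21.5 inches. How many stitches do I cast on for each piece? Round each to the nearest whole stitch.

Rate = 7/2 = 3.5 sts per in.
right front: 10.5 × 3.5 = 36.75 → 37.
pocket: 6.5 × 3.5 = 22.75 → 23.
collar: 21.5 × 3.5 = 75.25 → 75.

right front 37; pocket 23; collar 75.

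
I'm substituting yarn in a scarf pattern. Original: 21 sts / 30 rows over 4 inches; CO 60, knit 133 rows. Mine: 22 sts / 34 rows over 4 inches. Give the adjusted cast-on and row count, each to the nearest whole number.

Cast on 63 stitches; work 151 rows.

Stitches: 60 × 22/21 = 62.86 → 63.
Rows: 133 × 34/30 = 150.73 → 151.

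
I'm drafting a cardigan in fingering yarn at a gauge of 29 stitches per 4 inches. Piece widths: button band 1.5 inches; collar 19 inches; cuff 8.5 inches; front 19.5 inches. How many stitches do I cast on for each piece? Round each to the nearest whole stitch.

Rate = 29/4 = 7.25 sts per in.
button band: 1.5 × 7.25 = 10.88 → 11.
collar: 19 × 7.25 = 137.75 → 138.
cuff: 8.5 × 7.25 = 61.62 → 62.
front: 19.5 × 7.25 = 141.38 → 141.

button band 11; collar 138; cuff 62; front 141.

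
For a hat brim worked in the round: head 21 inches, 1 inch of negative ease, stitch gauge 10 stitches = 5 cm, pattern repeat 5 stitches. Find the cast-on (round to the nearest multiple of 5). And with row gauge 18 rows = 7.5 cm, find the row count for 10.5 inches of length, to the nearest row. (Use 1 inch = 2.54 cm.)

Cast on 100 stitches; work 64 rows.

Finished = 21 − 1 = 20 inches.
20 inches × 2.54 = 50.80 cm.
10/5 = 2 sts per cm; 50.80 × 2 = 101.60 sts.
Nearest multiple of 5 → 100.
10.5 inches = 26.67 cm; × 2.4 = 64.01 → 64 rows.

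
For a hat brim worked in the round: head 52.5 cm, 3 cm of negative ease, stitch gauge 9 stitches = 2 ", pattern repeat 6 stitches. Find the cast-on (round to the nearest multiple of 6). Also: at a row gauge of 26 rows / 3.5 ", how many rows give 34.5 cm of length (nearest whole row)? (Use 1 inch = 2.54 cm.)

Cast on 90 stitches; work 101 rows.

Finished = 52.5 − 3 = 49.5 cm.
49.5 cm × 1/2.54 = 19.49 inches.
9/2 = 4.5 sts per in; 19.49 × 4.5 = 87.70 sts.
Nearest multiple of 6 → 90.
34.5 cm = 13.58 inches; × 7.429 = 100.90 → 101 rows.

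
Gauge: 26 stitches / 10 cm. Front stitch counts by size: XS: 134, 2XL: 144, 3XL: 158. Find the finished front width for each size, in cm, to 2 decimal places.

XS 51.54 cm; 2XL 55.38 cm; 3XL 60.77 cm.

26/10 = 2.6 sts per cm.
XS: 134 / 2.6 = 51.538 → 51.54 cm.
2XL: 144 / 2.6 = 55.385 → 55.38 cm.
3XL: 158 / 2.6 = 60.769 → 60.77 cm.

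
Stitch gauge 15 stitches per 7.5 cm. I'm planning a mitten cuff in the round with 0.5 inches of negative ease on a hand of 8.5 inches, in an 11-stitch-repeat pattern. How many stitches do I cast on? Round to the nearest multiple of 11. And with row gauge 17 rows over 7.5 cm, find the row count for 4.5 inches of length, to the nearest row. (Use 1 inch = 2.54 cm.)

Finished = 8.5 − 0.5 = 8 inches.
8 inches × 2.54 = 20.32 cm.
15/7.5 = 2 sts per cm; 20.32 × 2 = 40.64 sts.
Nearest multiple of 11 → 44.
4.5 inches = 11.43 cm; × 2.267 = 25.91 → 26 rows.

Cast on 44 stitches; work 26 rows.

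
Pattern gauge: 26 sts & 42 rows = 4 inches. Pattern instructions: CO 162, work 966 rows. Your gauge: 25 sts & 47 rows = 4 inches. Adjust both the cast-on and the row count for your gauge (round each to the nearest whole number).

Stitches: 162 × 25/26 = 155.77 → 156.
Rows: 966 × 47/42 = 1081.00 → 1081.

Cast on 156 stitches; work 1081 rows.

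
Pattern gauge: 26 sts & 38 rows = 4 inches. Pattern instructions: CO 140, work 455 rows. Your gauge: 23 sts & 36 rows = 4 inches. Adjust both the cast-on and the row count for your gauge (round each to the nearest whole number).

Stitches: 140 × 23/26 = 123.85 → 124.
Rows: 455 × 36/38 = 431.05 → 431.

Cast on 124 stitches; work 431 rows.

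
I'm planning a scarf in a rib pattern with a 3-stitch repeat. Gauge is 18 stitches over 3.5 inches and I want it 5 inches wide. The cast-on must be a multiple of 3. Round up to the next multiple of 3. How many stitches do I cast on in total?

CO 27 sts.

18 / 3.5 = 5.143 sts per inch.
5 × 5.143 = 25.71 sts.
Next multiple of 3: 27.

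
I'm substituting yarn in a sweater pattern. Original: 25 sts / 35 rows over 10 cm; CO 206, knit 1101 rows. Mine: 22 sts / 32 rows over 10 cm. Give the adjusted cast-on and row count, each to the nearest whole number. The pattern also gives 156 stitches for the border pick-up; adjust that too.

Stitches: 206 × 22/25 = 181.28 → 181.
Rows: 1101 × 32/35 = 1006.63 → 1007.
border pick-up: 156 × 22/25 = 137.28 → 137.

Cast on 181 stitches; work 1007 rows; border pick-up 137 stitches.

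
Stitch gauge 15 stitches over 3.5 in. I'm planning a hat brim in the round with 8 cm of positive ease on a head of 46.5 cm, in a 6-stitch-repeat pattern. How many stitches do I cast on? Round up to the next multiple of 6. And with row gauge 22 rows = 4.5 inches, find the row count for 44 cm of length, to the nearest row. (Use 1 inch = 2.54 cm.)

Finished = 46.5 + 8 = 54.5 cm.
54.5 cm × 1/2.54 = 21.46 inches.
15/3.5 = 4.286 sts per in; 21.46 × 4.286 = 91.96 sts.
Next multiple of 6 → 96.
44 cm = 17.32 inches; × 4.889 = 84.69 → 85 rows.

Cast on 96 stitches; work 85 rows.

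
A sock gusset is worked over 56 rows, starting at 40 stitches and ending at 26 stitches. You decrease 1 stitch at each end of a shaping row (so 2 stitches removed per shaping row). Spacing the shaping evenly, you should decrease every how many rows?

Stitches to remove: |26 − 40| = 14.
Shaping rows needed: 14 / 2 = 7.
56 rows / 7 = every 8 rows.

Decrease every 8th row.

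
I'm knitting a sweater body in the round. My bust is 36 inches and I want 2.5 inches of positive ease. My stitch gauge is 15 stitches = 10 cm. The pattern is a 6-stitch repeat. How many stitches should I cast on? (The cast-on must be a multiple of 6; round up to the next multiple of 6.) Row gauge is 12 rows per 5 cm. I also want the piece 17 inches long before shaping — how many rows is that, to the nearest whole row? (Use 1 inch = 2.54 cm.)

Cast on 150 stitches; work 104 rows.

Finished = 36 + 2.5 = 38.5 inches.
38.5 inches × 2.54 = 97.79 cm.
15/10 = 1.5 sts per cm; 97.79 × 1.5 = 146.69 sts.
Next multiple of 6 → 150.
17 inches = 43.18 cm; × 2.4 = 103.63 → 104 rows.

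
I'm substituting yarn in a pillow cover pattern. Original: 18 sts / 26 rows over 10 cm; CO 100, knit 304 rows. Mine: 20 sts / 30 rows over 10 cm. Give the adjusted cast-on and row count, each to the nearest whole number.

Stitches: 100 × 20/18 = 111.11 → 111.
Rows: 304 × 30/26 = 350.77 → 351.

Cast on 111 stitches; work 351 rows.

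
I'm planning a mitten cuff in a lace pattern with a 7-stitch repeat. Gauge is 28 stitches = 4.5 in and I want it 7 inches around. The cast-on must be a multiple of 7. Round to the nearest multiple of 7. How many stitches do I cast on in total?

Cast on 42 stitches.

28 / 4.5 = 6.222 sts per inch.
7 × 6.222 = 43.56 sts.
Nearest multiple of 7: 42.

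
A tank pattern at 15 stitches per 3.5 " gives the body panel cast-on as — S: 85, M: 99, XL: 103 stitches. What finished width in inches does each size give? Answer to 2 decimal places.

15/3.5 = 4.286 sts per in.
S: 85 / 4.286 = 19.833 → 19.83 in.
M: 99 / 4.286 = 23.100 → 23.10 in.
XL: 103 / 4.286 = 24.033 → 24.03 in.

S 19.83 inches; M 23.10 inches; XL 24.03 inches.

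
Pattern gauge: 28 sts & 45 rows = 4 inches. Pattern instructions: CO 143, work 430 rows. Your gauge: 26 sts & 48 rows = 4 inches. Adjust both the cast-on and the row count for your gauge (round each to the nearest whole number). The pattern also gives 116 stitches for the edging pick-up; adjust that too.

Cast on 133 stitches; work 459 rows; edging pick-up 108 stitches.

Stitches: 143 × 26/28 = 132.79 → 133.
Rows: 430 × 48/45 = 458.67 → 459.
edging pick-up: 116 × 26/28 = 107.71 → 108.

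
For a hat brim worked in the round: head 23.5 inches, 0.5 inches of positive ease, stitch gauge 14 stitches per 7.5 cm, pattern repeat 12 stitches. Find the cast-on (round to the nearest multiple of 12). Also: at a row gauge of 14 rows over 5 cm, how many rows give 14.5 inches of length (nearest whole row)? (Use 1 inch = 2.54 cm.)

Cast on 108 stitches; work 103 rows.

Finished = 23.5 + 0.5 = 24 inches.
24 inches × 2.54 = 60.96 cm.
14/7.5 = 1.867 sts per cm; 60.96 × 1.867 = 113.79 sts.
Nearest multiple of 12 → 108.
14.5 inches = 36.83 cm; × 2.8 = 103.12 → 103 rows.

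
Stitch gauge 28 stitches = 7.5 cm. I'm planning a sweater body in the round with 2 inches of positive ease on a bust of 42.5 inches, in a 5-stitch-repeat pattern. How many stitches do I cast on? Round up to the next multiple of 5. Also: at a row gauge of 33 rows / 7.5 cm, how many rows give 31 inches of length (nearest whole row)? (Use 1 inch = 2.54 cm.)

Cast on 425 stitches; work 346 rows.

Finished = 42.5 + 2 = 44.5 inches.
44.5 inches × 2.54 = 113.03 cm.
28/7.5 = 3.733 sts per cm; 113.03 × 3.733 = 421.98 sts.
Next multiple of 5 → 425.
31 inches = 78.74 cm; × 4.4 = 346.46 → 346 rows.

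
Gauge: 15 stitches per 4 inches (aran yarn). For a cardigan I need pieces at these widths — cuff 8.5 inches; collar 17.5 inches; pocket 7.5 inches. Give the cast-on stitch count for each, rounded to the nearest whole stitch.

Rate = 15/4 = 3.75 sts per in.
cuff: 8.5 × 3.75 = 31.88 → 32.
collar: 17.5 × 3.75 = 65.62 → 66.
pocket: 7.5 × 3.75 = 28.12 → 28.

cuff 32; collar 66; pocket 28.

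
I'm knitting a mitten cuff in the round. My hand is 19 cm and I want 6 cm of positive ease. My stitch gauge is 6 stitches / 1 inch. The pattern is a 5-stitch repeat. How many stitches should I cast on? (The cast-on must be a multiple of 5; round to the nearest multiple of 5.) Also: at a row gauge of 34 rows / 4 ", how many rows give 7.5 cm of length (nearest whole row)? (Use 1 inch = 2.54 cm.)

Finished = 19 + 6 = 25 cm.
25 cm × 1/2.54 = 9.84 inches.
6/1 = 6 sts per in; 9.84 × 6 = 59.06 sts.
Nearest multiple of 5 → 60.
7.5 cm = 2.95 inches; × 8.5 = 25.10 → 25 rows.

Cast on 60 stitches; work 25 rows.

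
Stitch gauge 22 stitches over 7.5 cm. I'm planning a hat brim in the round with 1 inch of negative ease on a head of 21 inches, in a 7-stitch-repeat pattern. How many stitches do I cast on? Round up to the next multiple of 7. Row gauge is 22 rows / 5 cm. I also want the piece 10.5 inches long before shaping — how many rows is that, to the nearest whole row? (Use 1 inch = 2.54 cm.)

Cast on 154 stitches; work 117 rows.

Finished = 21 − 1 = 20 inches.
20 inches × 2.54 = 50.80 cm.
22/7.5 = 2.933 sts per cm; 50.80 × 2.933 = 149.01 sts.
Next multiple of 7 → 154.
10.5 inches = 26.67 cm; × 4.4 = 117.35 → 117 rows.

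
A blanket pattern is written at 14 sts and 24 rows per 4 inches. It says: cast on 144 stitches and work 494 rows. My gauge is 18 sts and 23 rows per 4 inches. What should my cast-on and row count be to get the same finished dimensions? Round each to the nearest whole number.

Stitches: 144 × 18/14 = 185.14 → 185.
Rows: 494 × 23/24 = 473.42 → 473.

Cast on 185 stitches; work 473 rows.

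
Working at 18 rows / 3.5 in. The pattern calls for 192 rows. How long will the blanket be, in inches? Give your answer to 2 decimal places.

18 rows / 3.5 inch = 5.143 rows per inch.
192 / 5.143 = 37.333 inches.

37.33 inches.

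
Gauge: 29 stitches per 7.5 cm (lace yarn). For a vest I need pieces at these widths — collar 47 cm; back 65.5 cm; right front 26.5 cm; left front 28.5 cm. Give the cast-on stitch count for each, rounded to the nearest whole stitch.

Rate = 29/7.5 = 3.867 sts per cm.
collar: 47 × 3.867 = 181.73 → 182.
back: 65.5 × 3.867 = 253.27 → 253.
right front: 26.5 × 3.867 = 102.47 → 102.
left front: 28.5 × 3.867 = 110.20 → 110.

collar 182; back 253; right front 102; left front 110.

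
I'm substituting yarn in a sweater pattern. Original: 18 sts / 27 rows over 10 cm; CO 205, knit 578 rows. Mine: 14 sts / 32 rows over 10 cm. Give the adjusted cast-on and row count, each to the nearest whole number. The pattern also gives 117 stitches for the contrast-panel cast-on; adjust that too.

Stitches: 205 × 14/18 = 159.44 → 159.
Rows: 578 × 32/27 = 685.04 → 685.
contrast-panel cast-on: 117 × 14/18 = 91.00 → 91.

Cast on 159 stitches; work 685 rows; contrast-panel cast-on 91 stitches.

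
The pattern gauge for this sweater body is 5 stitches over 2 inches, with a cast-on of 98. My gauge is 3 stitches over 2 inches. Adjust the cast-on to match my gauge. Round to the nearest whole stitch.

Scale factor = 3 / 5 = 0.600.
98 × 3 / 5 = 58.80 sts.
→ 59 sts.

59 stitches.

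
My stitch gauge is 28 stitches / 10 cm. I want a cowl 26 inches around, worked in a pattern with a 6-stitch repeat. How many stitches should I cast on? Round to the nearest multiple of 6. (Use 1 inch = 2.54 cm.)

26 in = 26 × 2.54 = 66.04 cm.
28 / 10 = 2.8 sts/cm.
66.04 × 2.8 = 184.91 sts.
→ 186.

186 stitches.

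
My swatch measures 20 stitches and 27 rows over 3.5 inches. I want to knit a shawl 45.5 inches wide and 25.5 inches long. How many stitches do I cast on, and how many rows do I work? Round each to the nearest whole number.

Stitch gauge = 20/3.5 = 5.714 sts/in; 45.5 × 5.714 = 260.00 → 260 sts.
Row gauge = 27/3.5 = 7.714 rows/in; 25.5 × 7.714 = 196.71 → 197 rows.

Cast on 260 stitches and work 197 rows.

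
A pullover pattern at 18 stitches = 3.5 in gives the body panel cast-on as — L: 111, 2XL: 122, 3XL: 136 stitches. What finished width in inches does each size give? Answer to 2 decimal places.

18/3.5 = 5.143 sts per in.
L: 111 / 5.143 = 21.583 → 21.58 in.
2XL: 122 / 5.143 = 23.722 → 23.72 in.
3XL: 136 / 5.143 = 26.444 → 26.44 in.

L 21.58 inches; 2XL 23.72 inches; 3XL 26.44 inches.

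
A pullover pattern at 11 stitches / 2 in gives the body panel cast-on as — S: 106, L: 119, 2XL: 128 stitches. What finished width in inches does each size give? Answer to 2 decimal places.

S 19.27 inches; L 21.64 inches; 2XL 23.27 inches.

11/2 = 5.5 sts per in.
S: 106 / 5.5 = 19.273 → 19.27 in.
L: 119 / 5.5 = 21.636 → 21.64 in.
2XL: 128 / 5.5 = 23.273 → 23.27 in.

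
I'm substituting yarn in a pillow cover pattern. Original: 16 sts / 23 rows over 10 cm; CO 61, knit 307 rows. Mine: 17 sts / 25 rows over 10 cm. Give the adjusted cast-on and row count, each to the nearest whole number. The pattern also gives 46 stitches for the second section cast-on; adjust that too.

Stitches: 61 × 17/16 = 64.81 → 65.
Rows: 307 × 25/23 = 333.70 → 334.
second section cast-on: 46 × 17/16 = 48.88 → 49.

Cast on 65 stitches; work 334 rows; second section cast-on 49 stitches.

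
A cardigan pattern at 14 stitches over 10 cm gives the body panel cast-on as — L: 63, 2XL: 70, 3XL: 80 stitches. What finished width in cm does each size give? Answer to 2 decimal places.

14/10 = 1.4 sts per cm.
L: 63 / 1.4 = 45.000 → 45.00 cm.
2XL: 70 / 1.4 = 50.000 → 50.00 cm.
3XL: 80 / 1.4 = 57.143 → 57.14 cm.

L 45.00 cm; 2XL 50.00 cm; 3XL 57.14 cm.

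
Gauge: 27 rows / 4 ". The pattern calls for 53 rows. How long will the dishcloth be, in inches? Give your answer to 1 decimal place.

27 rows / 4 inch = 6.75 rows per inch.
53 / 6.75 = 7.85 inches.

7.9 inches.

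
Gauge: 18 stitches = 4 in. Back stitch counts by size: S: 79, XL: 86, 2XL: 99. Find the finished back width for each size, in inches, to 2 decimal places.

S 17.56 inches; XL 19.11 inches; 2XL 22.00 inches.

18/4 = 4.5 sts per in.
S: 79 / 4.5 = 17.556 → 17.56 in.
XL: 86 / 4.5 = 19.111 → 19.11 in.
2XL: 99 / 4.5 = 22.000 → 22.00 in.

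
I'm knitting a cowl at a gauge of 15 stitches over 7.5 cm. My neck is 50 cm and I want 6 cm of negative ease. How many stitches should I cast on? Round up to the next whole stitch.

CO 88 sts.

Finished = 50 − 6 = 44 cm.
15 / 7.5 = 2 sts per cm.
44.00 × 2 = 88.00 sts.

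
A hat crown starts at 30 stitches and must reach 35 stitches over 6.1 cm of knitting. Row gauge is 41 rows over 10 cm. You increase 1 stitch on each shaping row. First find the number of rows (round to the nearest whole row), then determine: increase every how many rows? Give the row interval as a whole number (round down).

Increase every 5th row.

Rows = 6.1 × 4.1 = 25.0 → 25 rows.
Stitches to add: 5 → 5 shaping rows (at 1 st each).
25 / 5 = 5.00 → every 5 rows.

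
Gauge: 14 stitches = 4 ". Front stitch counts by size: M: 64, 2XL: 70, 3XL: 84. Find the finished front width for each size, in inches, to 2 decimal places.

14/4 = 3.5 sts per in.
M: 64 / 3.5 = 18.286 → 18.29 in.
2XL: 70 / 3.5 = 20.000 → 20.00 in.
3XL: 84 / 3.5 = 24.000 → 24.00 in.

M 18.29 inches; 2XL 20.00 inches; 3XL 24.00 inches.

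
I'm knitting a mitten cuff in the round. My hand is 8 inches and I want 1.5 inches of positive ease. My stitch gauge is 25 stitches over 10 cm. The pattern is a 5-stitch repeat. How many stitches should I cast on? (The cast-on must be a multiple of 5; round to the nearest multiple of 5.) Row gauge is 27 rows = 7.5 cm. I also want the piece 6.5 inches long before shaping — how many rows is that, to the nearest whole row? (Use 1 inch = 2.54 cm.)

Cast on 60 stitches; work 59 rows.

Finished = 8 + 1.5 = 9.5 inches.
9.5 inches × 2.54 = 24.13 cm.
25/10 = 2.5 sts per cm; 24.13 × 2.5 = 60.33 sts.
Nearest multiple of 5 → 60.
6.5 inches = 16.51 cm; × 3.6 = 59.44 → 59 rows.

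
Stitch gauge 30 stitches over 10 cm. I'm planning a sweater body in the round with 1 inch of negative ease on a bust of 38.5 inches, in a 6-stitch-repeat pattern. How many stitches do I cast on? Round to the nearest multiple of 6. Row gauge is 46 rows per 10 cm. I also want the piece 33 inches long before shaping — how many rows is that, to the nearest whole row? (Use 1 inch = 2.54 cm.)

Finished = 38.5 − 1 = 37.5 inches.
37.5 inches × 2.54 = 95.25 cm.
30/10 = 3 sts per cm; 95.25 × 3 = 285.75 sts.
Nearest multiple of 6 → 288.
33 inches = 83.82 cm; × 4.6 = 385.57 → 386 rows.

Cast on 288 stitches; work 386 rows.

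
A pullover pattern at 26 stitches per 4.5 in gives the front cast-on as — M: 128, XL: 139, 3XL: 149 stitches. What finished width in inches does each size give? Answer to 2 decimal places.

M 22.15 inches; XL 24.06 inches; 3XL 25.79 inches.

26/4.5 = 5.778 sts per in.
M: 128 / 5.778 = 22.154 → 22.15 in.
XL: 139 / 5.778 = 24.058 → 24.06 in.
3XL: 149 / 5.778 = 25.788 → 25.79 in.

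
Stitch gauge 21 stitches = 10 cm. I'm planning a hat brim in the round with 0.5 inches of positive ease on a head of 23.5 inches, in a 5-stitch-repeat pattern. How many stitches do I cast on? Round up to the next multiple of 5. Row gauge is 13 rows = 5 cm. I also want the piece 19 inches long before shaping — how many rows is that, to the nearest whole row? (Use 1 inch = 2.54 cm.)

Finished = 23.5 + 0.5 = 24 inches.
24 inches × 2.54 = 60.96 cm.
21/10 = 2.1 sts per cm; 60.96 × 2.1 = 128.02 sts.
Next multiple of 5 → 130.
19 inches = 48.26 cm; × 2.6 = 125.48 → 125 rows.

Cast on 130 stitches; work 125 rows.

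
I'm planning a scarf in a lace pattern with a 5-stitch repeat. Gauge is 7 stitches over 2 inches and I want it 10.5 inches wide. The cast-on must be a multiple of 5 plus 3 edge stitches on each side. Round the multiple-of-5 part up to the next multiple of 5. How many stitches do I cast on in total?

7 / 2 = 3.5 sts per inch.
10.5 × 3.5 = 36.75 sts.
Less 6 edge sts → 30.75 for the repeat.
Next multiple of 5: 35.
Add back 6 edge sts → 41.

Cast on 41 stitches.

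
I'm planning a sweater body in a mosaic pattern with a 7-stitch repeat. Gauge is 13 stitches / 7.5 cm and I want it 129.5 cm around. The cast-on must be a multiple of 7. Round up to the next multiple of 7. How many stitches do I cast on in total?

Cast on 231 stitches.

13 / 7.5 = 1.733 sts per cm.
129.5 × 1.733 = 224.47 sts.
Next multiple of 7: 231.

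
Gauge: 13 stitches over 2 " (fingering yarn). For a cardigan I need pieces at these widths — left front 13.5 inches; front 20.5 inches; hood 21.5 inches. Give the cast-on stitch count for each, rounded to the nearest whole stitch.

Rate = 13/2 = 6.5 sts per in.
left front: 13.5 × 6.5 = 87.75 → 88.
front: 20.5 × 6.5 = 133.25 → 133.
hood: 21.5 × 6.5 = 139.75 → 140.

left front 88; front 133; hood 140.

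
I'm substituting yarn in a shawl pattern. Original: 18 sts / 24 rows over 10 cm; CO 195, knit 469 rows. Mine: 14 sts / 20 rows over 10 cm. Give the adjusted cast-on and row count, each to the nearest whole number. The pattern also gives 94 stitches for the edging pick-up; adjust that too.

Stitches: 195 × 14/18 = 151.67 → 152.
Rows: 469 × 20/24 = 390.83 → 391.
edging pick-up: 94 × 14/18 = 73.11 → 73.

Cast on 152 stitches; work 391 rows; edging pick-up 73 stitches.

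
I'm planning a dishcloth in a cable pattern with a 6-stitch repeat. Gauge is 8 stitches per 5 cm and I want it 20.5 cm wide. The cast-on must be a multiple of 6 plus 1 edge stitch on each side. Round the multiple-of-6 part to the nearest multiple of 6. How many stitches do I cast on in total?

8 / 5 = 1.6 sts per cm.
20.5 × 1.6 = 32.80 sts.
Less 2 edge sts → 30.80 for the repeat.
Nearest multiple of 6: 30.
Add back 2 edge sts → 32.

Cast on 32 stitches.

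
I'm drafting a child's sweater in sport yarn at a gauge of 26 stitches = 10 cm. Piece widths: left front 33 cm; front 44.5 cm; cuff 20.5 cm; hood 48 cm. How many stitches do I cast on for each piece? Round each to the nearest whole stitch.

left front 86; front 116; cuff 53; hood 125.

Rate = 26/10 = 2.6 sts per cm.
left front: 33 × 2.6 = 85.80 → 86.
front: 44.5 × 2.6 = 115.70 → 116.
cuff: 20.5 × 2.6 = 53.30 → 53.
hood: 48 × 2.6 = 124.80 → 125.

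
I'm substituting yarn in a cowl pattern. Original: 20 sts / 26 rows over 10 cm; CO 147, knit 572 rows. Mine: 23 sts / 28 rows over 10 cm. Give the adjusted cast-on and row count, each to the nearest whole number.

Stitches: 147 × 23/20 = 169.05 → 169.
Rows: 572 × 28/26 = 616.00 → 616.

Cast on 169 stitches; work 616 rows.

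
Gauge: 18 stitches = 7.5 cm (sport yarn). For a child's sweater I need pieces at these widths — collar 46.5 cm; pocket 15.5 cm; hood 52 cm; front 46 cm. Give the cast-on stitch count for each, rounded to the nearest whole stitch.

Rate = 18/7.5 = 2.4 sts per cm.
collar: 46.5 × 2.4 = 111.60 → 112.
pocket: 15.5 × 2.4 = 37.20 → 37.
hood: 52 × 2.4 = 124.80 → 125.
front: 46 × 2.4 = 110.40 → 110.

collar 112; pocket 37; hood 125; front 110.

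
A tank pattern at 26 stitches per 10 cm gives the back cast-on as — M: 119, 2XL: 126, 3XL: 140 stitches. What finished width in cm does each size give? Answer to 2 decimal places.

26/10 = 2.6 sts per cm.
M: 119 / 2.6 = 45.769 → 45.77 cm.
2XL: 126 / 2.6 = 48.462 → 48.46 cm.
3XL: 140 / 2.6 = 53.846 → 53.85 cm.

M 45.77 cm; 2XL 48.46 cm; 3XL 53.85 cm.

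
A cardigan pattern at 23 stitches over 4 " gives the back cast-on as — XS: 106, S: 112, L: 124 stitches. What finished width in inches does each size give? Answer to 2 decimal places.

23/4 = 5.75 sts per in.
XS: 106 / 5.75 = 18.435 → 18.43 in.
S: 112 / 5.75 = 19.478 → 19.48 in.
L: 124 / 5.75 = 21.565 → 21.57 in.

XS 18.43 inches; S 19.48 inches; L 21.57 inches.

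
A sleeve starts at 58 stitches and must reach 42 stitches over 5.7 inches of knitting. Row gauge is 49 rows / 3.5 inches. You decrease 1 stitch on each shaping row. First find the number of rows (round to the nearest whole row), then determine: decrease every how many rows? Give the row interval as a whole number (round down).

Decrease every 5th row.

Rows = 5.7 × 14 = 79.8 → 80 rows.
Stitches to remove: 16 → 16 shaping rows (at 1 st each).
80 / 16 = 5.00 → every 5 rows.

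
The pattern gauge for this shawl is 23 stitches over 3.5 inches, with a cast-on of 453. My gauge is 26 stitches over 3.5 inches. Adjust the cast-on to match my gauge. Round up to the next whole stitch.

CO 513 sts.

Scale factor = 26 / 23 = 1.130.
453 × 26 / 23 = 512.09 sts.
→ 513 sts.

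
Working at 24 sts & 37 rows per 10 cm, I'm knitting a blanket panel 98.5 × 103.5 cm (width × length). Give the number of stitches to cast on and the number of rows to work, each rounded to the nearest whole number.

Stitch gauge = 24/10 = 2.4 sts/cm; 98.5 × 2.4 = 236.40 → 236 sts.
Row gauge = 37/10 = 3.7 rows/cm; 103.5 × 3.7 = 382.95 → 383 rows.

Cast on 236 stitches and work 383 rows.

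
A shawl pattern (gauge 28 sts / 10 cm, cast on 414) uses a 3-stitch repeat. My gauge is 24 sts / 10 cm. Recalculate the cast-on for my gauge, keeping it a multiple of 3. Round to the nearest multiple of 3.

414 × 24 / 28 = 354.86.
Nearest multiple of 3: 354.

Cast on 354 stitches.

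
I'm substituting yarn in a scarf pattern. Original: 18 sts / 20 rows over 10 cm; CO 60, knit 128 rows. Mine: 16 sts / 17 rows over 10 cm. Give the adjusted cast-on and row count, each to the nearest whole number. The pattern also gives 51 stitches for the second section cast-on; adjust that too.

Cast on 53 stitches; work 109 rows; second section cast-on 45 stitches.

Stitches: 60 × 16/18 = 53.33 → 53.
Rows: 128 × 17/20 = 108.80 → 109.
second section cast-on: 51 × 16/18 = 45.33 → 45.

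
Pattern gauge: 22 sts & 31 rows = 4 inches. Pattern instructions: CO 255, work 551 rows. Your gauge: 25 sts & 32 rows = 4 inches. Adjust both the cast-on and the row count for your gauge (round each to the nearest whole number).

Cast on 290 stitches; work 569 rows.

Stitches: 255 × 25/22 = 289.77 → 290.
Rows: 551 × 32/31 = 568.77 → 569.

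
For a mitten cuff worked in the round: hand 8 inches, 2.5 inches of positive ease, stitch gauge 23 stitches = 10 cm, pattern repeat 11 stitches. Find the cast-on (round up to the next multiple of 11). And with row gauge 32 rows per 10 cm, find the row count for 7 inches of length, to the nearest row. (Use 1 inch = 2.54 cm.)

Cast on 66 stitches; work 57 rows.

Finished = 8 + 2.5 = 10.5 inches.
10.5 inches × 2.54 = 26.67 cm.
23/10 = 2.3 sts per cm; 26.67 × 2.3 = 61.34 sts.
Next multiple of 11 → 66.
7 inches = 17.78 cm; × 3.2 = 56.90 → 57 rows.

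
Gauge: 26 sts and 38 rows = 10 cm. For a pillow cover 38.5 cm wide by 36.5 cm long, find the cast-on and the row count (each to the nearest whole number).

Cast on 100 stitches and work 139 rows.

Stitch gauge = 26/10 = 2.6 sts/cm; 38.5 × 2.6 = 100.10 → 100 sts.
Row gauge = 38/10 = 3.8 rows/cm; 36.5 × 3.8 = 138.70 → 139 rows.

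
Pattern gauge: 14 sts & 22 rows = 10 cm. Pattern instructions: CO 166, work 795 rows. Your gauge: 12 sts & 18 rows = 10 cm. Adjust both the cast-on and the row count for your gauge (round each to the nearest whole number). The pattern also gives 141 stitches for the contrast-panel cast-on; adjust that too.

Cast on 142 stitches; work 650 rows; contrast-panel cast-on 121 stitches.

Stitches: 166 × 12/14 = 142.29 → 142.
Rows: 795 × 18/22 = 650.45 → 650.
contrast-panel cast-on: 141 × 12/14 = 120.86 → 121.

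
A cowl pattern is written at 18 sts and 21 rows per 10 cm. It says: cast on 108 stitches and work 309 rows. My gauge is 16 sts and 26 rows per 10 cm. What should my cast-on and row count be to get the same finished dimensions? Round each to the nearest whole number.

Cast on 96 stitches; work 383 rows.

Stitches: 108 × 16/18 = 96.00 → 96.
Rows: 309 × 26/21 = 382.57 → 383.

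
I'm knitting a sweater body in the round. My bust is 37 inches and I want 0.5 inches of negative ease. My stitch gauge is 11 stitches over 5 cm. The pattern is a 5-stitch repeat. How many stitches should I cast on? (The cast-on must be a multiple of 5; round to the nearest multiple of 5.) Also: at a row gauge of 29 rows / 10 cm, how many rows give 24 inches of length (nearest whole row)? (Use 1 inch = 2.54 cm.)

Cast on 205 stitches; work 177 rows.

Finished = 37 − 0.5 = 36.5 inches.
36.5 inches × 2.54 = 92.71 cm.
11/5 = 2.2 sts per cm; 92.71 × 2.2 = 203.96 sts.
Nearest multiple of 5 → 205.
24 inches = 60.96 cm; × 2.9 = 176.78 → 177 rows.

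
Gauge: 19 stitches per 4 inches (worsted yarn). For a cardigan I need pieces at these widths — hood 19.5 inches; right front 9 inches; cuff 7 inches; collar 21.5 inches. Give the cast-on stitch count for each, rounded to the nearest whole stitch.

Rate = 19/4 = 4.75 sts per in.
hood: 19.5 × 4.75 = 92.62 → 93.
right front: 9 × 4.75 = 42.75 → 43.
cuff: 7 × 4.75 = 33.25 → 33.
collar: 21.5 × 4.75 = 102.12 → 102.

hood 93; right front 43; cuff 33; collar 102.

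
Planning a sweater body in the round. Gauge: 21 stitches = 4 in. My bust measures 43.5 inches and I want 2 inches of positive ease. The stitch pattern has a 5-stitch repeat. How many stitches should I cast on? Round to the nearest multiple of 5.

Cast on 240 stitches.

Finished = 43.5 + 2 = 45.5 inches.
21 / 4 = 5.25 sts/in.
45.5 × 5.25 = 238.88 sts.
Nearest multiple of 5: 240.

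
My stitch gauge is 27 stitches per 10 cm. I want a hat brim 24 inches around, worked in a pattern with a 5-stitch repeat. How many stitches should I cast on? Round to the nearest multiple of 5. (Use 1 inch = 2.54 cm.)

Cast on 165 stitches.

24 in = 24 × 2.54 = 60.96 cm.
27 / 10 = 2.7 sts/cm.
60.96 × 2.7 = 164.59 sts.
→ 165.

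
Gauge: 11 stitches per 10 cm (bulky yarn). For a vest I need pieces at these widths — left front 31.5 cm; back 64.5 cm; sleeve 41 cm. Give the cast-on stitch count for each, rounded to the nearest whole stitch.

Rate = 11/10 = 1.1 sts per cm.
left front: 31.5 × 1.1 = 34.65 → 35.
back: 64.5 × 1.1 = 70.95 → 71.
sleeve: 41 × 1.1 = 45.10 → 45.

left front 35; back 71; sleeve 45.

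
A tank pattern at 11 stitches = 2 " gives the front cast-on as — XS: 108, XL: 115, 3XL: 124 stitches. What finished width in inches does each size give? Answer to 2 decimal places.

11/2 = 5.5 sts per in.
XS: 108 / 5.5 = 19.636 → 19.64 in.
XL: 115 / 5.5 = 20.909 → 20.91 in.
3XL: 124 / 5.5 = 22.545 → 22.55 in.

XS 19.64 inches; XL 20.91 inches; 3XL 22.55 inches.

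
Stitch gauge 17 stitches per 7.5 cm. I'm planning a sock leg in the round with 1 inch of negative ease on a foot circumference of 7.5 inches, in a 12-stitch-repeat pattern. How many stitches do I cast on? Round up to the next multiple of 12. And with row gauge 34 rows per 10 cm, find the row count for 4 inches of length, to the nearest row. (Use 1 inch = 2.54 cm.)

Cast on 48 stitches; work 35 rows.

Finished = 7.5 − 1 = 6.5 inches.
6.5 inches × 2.54 = 16.51 cm.
17/7.5 = 2.267 sts per cm; 16.51 × 2.267 = 37.42 sts.
Next multiple of 12 → 48.
4 inches = 10.16 cm; × 3.4 = 34.54 → 35 rows.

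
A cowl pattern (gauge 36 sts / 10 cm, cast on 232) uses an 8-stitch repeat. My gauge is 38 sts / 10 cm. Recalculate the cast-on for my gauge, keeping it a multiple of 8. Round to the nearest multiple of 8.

CO 248 sts.

232 × 38 / 36 = 244.89.
Nearest multiple of 8: 248.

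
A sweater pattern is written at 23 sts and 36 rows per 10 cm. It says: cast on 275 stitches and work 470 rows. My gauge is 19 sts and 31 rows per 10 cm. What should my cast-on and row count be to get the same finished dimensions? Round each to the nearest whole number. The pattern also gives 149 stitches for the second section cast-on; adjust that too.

Cast on 227 stitches; work 405 rows; second section cast-on 123 stitches.

Stitches: 275 × 19/23 = 227.17 → 227.
Rows: 470 × 31/36 = 404.72 → 405.
second section cast-on: 149 × 19/23 = 123.09 → 123.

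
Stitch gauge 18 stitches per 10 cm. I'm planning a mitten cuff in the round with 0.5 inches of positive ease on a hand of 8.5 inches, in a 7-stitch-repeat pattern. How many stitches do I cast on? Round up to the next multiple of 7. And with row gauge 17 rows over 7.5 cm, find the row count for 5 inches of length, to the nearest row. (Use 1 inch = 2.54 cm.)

Cast on 42 stitches; work 29 rows.

Finished = 8.5 + 0.5 = 9 inches.
9 inches × 2.54 = 22.86 cm.
18/10 = 1.8 sts per cm; 22.86 × 1.8 = 41.15 sts.
Next multiple of 7 → 42.
5 inches = 12.70 cm; × 2.267 = 28.79 → 29 rows.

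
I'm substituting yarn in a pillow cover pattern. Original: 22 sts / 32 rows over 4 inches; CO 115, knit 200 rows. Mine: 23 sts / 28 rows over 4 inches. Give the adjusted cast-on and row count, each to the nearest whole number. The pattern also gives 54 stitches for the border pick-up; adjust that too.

Cast on 120 stitches; work 175 rows; border pick-up 56 stitches.

Stitches: 115 × 23/22 = 120.23 → 120.
Rows: 200 × 28/32 = 175.00 → 175.
border pick-up: 54 × 23/22 = 56.45 → 56.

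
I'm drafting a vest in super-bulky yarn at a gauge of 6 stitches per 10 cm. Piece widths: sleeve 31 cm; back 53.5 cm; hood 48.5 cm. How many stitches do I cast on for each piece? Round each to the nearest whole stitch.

Rate = 6/10 = 0.6 sts per cm.
sleeve: 31 × 0.6 = 18.60 → 19.
back: 53.5 × 0.6 = 32.10 → 32.
hood: 48.5 × 0.6 = 29.10 → 29.

sleeve 19; back 32; hood 29.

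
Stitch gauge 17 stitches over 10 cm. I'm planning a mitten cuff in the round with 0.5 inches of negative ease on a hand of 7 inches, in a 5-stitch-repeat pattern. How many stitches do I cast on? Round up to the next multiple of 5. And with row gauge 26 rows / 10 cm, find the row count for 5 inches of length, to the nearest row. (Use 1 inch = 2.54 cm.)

Finished = 7 − 0.5 = 6.5 inches.
6.5 inches × 2.54 = 16.51 cm.
17/10 = 1.7 sts per cm; 16.51 × 1.7 = 28.07 sts.
Next multiple of 5 → 30.
5 inches = 12.70 cm; × 2.6 = 33.02 → 33 rows.

Cast on 30 stitches; work 33 rows.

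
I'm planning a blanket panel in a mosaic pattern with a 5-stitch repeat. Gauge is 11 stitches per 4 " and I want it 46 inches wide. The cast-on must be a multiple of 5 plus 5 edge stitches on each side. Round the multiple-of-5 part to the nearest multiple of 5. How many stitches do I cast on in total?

11 / 4 = 2.75 sts per inch.
46 × 2.75 = 126.50 sts.
Less 10 edge sts → 116.50 for the repeat.
Nearest multiple of 5: 115.
Add back 10 edge sts → 125.

Cast on 125 stitches.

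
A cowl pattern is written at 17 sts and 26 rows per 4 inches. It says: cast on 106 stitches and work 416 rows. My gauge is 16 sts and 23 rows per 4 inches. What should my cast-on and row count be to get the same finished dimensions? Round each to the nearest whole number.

Stitches: 106 × 16/17 = 99.76 → 100.
Rows: 416 × 23/26 = 368.00 → 368.

Cast on 100 stitches; work 368 rows.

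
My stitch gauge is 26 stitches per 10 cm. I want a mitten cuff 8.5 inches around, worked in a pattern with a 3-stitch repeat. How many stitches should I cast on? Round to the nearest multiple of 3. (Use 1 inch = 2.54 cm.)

8.5 in = 8.5 × 2.54 = 21.59 cm.
26 / 10 = 2.6 sts/cm.
21.59 × 2.6 = 56.13 sts.
→ 57.

57 stitches.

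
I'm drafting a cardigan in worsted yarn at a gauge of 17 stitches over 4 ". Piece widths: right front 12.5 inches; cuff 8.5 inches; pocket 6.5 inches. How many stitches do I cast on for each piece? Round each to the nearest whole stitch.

right front 53; cuff 36; pocket 28.

Rate = 17/4 = 4.25 sts per in.
right front: 12.5 × 4.25 = 53.12 → 53.
cuff: 8.5 × 4.25 = 36.12 → 36.
pocket: 6.5 × 4.25 = 27.62 → 28.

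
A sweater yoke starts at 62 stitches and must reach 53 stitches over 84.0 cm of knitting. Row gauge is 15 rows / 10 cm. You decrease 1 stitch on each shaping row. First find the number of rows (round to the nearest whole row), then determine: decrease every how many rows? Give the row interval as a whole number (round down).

Rows = 84.0 × 1.5 = 126.0 → 126 rows.
Stitches to remove: 9 → 9 shaping rows (at 1 st each).
126 / 9 = 14.00 → every 14 rows.

Decrease every 14th row.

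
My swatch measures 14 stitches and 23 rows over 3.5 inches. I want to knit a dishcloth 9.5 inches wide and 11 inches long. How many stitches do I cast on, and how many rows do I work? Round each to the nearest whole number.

Stitch gauge = 14/3.5 = 4 sts/in; 9.5 × 4 = 38.00 → 38 sts.
Row gauge = 23/3.5 = 6.571 rows/in; 11 × 6.571 = 72.29 → 72 rows.

Cast on 38 stitches and work 72 rows.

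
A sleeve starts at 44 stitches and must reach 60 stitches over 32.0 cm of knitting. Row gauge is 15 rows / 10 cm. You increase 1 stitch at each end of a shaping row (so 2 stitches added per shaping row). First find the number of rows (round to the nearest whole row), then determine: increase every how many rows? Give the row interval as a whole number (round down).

Rows = 32.0 × 1.5 = 48.0 → 48 rows.
Stitches to add: 16 → 8 shaping rows (at 2 st each).
48 / 8 = 6.00 → every 6 rows.

Increase every 6th row.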